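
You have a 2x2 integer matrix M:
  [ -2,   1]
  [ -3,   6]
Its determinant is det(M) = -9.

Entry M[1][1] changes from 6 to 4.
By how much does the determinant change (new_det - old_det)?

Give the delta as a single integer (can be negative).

Answer: 4

Derivation:
Cofactor C_11 = -2
Entry delta = 4 - 6 = -2
Det delta = entry_delta * cofactor = -2 * -2 = 4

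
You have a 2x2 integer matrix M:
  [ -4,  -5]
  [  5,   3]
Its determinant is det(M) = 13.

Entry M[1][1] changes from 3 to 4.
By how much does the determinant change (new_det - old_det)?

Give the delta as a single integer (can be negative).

Cofactor C_11 = -4
Entry delta = 4 - 3 = 1
Det delta = entry_delta * cofactor = 1 * -4 = -4

Answer: -4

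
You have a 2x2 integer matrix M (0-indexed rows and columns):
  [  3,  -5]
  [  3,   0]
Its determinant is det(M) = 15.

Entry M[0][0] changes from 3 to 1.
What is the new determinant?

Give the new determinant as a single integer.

det is linear in row 0: changing M[0][0] by delta changes det by delta * cofactor(0,0).
Cofactor C_00 = (-1)^(0+0) * minor(0,0) = 0
Entry delta = 1 - 3 = -2
Det delta = -2 * 0 = 0
New det = 15 + 0 = 15

Answer: 15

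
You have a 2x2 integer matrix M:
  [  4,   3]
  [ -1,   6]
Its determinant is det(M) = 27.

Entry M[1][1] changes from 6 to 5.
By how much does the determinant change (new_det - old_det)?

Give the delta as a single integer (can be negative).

Cofactor C_11 = 4
Entry delta = 5 - 6 = -1
Det delta = entry_delta * cofactor = -1 * 4 = -4

Answer: -4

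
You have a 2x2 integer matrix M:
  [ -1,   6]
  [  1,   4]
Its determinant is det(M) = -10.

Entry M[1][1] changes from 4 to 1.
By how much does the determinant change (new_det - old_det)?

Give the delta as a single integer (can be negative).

Answer: 3

Derivation:
Cofactor C_11 = -1
Entry delta = 1 - 4 = -3
Det delta = entry_delta * cofactor = -3 * -1 = 3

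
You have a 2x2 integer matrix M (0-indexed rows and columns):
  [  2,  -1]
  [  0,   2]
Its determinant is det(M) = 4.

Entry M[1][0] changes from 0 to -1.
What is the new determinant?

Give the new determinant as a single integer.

det is linear in row 1: changing M[1][0] by delta changes det by delta * cofactor(1,0).
Cofactor C_10 = (-1)^(1+0) * minor(1,0) = 1
Entry delta = -1 - 0 = -1
Det delta = -1 * 1 = -1
New det = 4 + -1 = 3

Answer: 3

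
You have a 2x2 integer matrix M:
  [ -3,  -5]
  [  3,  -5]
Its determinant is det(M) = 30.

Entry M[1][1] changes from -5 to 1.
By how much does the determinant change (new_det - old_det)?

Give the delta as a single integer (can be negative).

Answer: -18

Derivation:
Cofactor C_11 = -3
Entry delta = 1 - -5 = 6
Det delta = entry_delta * cofactor = 6 * -3 = -18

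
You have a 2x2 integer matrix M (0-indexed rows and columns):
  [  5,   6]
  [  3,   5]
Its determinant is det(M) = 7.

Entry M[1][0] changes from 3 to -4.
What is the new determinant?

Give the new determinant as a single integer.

det is linear in row 1: changing M[1][0] by delta changes det by delta * cofactor(1,0).
Cofactor C_10 = (-1)^(1+0) * minor(1,0) = -6
Entry delta = -4 - 3 = -7
Det delta = -7 * -6 = 42
New det = 7 + 42 = 49

Answer: 49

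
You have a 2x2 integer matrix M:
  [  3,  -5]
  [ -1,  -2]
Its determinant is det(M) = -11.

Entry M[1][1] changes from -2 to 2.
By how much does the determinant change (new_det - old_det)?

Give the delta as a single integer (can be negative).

Answer: 12

Derivation:
Cofactor C_11 = 3
Entry delta = 2 - -2 = 4
Det delta = entry_delta * cofactor = 4 * 3 = 12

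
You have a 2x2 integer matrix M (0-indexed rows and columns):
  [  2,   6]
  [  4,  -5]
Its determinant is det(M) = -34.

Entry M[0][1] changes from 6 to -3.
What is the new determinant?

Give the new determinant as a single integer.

det is linear in row 0: changing M[0][1] by delta changes det by delta * cofactor(0,1).
Cofactor C_01 = (-1)^(0+1) * minor(0,1) = -4
Entry delta = -3 - 6 = -9
Det delta = -9 * -4 = 36
New det = -34 + 36 = 2

Answer: 2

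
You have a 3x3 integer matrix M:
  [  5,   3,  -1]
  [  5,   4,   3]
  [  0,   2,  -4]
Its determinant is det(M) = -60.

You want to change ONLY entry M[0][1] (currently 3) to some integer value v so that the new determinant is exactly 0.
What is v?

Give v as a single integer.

Answer: 6

Derivation:
det is linear in entry M[0][1]: det = old_det + (v - 3) * C_01
Cofactor C_01 = 20
Want det = 0: -60 + (v - 3) * 20 = 0
  (v - 3) = 60 / 20 = 3
  v = 3 + (3) = 6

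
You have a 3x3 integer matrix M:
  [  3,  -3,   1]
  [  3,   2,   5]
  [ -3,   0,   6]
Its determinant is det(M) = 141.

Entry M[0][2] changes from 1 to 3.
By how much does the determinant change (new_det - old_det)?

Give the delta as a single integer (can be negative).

Answer: 12

Derivation:
Cofactor C_02 = 6
Entry delta = 3 - 1 = 2
Det delta = entry_delta * cofactor = 2 * 6 = 12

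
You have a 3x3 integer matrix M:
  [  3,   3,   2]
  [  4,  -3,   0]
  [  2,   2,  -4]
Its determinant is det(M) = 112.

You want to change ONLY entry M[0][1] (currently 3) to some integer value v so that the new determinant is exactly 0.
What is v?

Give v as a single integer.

Answer: -4

Derivation:
det is linear in entry M[0][1]: det = old_det + (v - 3) * C_01
Cofactor C_01 = 16
Want det = 0: 112 + (v - 3) * 16 = 0
  (v - 3) = -112 / 16 = -7
  v = 3 + (-7) = -4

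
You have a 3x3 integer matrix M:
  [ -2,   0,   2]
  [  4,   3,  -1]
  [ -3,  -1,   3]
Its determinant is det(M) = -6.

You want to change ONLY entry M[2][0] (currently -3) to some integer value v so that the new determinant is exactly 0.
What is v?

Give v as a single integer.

det is linear in entry M[2][0]: det = old_det + (v - -3) * C_20
Cofactor C_20 = -6
Want det = 0: -6 + (v - -3) * -6 = 0
  (v - -3) = 6 / -6 = -1
  v = -3 + (-1) = -4

Answer: -4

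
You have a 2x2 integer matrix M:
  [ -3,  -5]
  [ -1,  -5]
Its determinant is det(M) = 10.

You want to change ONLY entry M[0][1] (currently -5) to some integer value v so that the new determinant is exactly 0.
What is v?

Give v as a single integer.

Answer: -15

Derivation:
det is linear in entry M[0][1]: det = old_det + (v - -5) * C_01
Cofactor C_01 = 1
Want det = 0: 10 + (v - -5) * 1 = 0
  (v - -5) = -10 / 1 = -10
  v = -5 + (-10) = -15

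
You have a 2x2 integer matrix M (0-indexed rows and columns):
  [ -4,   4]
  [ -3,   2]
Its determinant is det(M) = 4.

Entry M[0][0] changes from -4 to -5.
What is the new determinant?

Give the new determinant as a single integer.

Answer: 2

Derivation:
det is linear in row 0: changing M[0][0] by delta changes det by delta * cofactor(0,0).
Cofactor C_00 = (-1)^(0+0) * minor(0,0) = 2
Entry delta = -5 - -4 = -1
Det delta = -1 * 2 = -2
New det = 4 + -2 = 2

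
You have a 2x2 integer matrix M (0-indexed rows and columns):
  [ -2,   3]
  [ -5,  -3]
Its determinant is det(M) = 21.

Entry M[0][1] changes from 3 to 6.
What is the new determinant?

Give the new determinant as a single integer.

Answer: 36

Derivation:
det is linear in row 0: changing M[0][1] by delta changes det by delta * cofactor(0,1).
Cofactor C_01 = (-1)^(0+1) * minor(0,1) = 5
Entry delta = 6 - 3 = 3
Det delta = 3 * 5 = 15
New det = 21 + 15 = 36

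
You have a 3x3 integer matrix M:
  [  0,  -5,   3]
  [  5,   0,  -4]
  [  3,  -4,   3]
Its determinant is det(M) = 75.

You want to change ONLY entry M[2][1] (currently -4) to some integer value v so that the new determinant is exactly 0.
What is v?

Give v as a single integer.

det is linear in entry M[2][1]: det = old_det + (v - -4) * C_21
Cofactor C_21 = 15
Want det = 0: 75 + (v - -4) * 15 = 0
  (v - -4) = -75 / 15 = -5
  v = -4 + (-5) = -9

Answer: -9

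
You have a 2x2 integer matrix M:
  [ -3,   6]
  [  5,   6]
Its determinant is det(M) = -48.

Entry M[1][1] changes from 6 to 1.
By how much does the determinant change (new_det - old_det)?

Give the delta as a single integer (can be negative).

Answer: 15

Derivation:
Cofactor C_11 = -3
Entry delta = 1 - 6 = -5
Det delta = entry_delta * cofactor = -5 * -3 = 15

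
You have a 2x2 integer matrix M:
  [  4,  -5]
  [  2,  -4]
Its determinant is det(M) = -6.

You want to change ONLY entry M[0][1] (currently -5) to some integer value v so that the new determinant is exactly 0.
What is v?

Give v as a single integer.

Answer: -8

Derivation:
det is linear in entry M[0][1]: det = old_det + (v - -5) * C_01
Cofactor C_01 = -2
Want det = 0: -6 + (v - -5) * -2 = 0
  (v - -5) = 6 / -2 = -3
  v = -5 + (-3) = -8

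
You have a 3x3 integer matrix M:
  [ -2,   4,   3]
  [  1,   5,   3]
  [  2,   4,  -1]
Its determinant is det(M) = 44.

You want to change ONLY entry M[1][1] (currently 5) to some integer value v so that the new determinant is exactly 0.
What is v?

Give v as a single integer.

det is linear in entry M[1][1]: det = old_det + (v - 5) * C_11
Cofactor C_11 = -4
Want det = 0: 44 + (v - 5) * -4 = 0
  (v - 5) = -44 / -4 = 11
  v = 5 + (11) = 16

Answer: 16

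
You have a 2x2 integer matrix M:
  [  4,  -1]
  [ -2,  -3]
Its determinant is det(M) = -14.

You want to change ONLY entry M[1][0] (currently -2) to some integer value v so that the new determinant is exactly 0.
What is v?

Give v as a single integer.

det is linear in entry M[1][0]: det = old_det + (v - -2) * C_10
Cofactor C_10 = 1
Want det = 0: -14 + (v - -2) * 1 = 0
  (v - -2) = 14 / 1 = 14
  v = -2 + (14) = 12

Answer: 12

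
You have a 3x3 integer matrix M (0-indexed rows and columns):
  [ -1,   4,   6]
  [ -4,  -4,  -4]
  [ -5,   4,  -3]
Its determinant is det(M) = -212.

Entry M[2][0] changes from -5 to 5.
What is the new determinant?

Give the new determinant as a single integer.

det is linear in row 2: changing M[2][0] by delta changes det by delta * cofactor(2,0).
Cofactor C_20 = (-1)^(2+0) * minor(2,0) = 8
Entry delta = 5 - -5 = 10
Det delta = 10 * 8 = 80
New det = -212 + 80 = -132

Answer: -132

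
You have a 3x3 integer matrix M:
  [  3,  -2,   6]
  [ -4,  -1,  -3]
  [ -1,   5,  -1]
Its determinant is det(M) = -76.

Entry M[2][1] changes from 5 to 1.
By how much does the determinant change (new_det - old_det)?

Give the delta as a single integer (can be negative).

Answer: 60

Derivation:
Cofactor C_21 = -15
Entry delta = 1 - 5 = -4
Det delta = entry_delta * cofactor = -4 * -15 = 60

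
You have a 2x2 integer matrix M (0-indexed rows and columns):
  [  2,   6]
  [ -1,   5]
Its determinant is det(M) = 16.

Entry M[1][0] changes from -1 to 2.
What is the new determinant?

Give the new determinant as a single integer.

det is linear in row 1: changing M[1][0] by delta changes det by delta * cofactor(1,0).
Cofactor C_10 = (-1)^(1+0) * minor(1,0) = -6
Entry delta = 2 - -1 = 3
Det delta = 3 * -6 = -18
New det = 16 + -18 = -2

Answer: -2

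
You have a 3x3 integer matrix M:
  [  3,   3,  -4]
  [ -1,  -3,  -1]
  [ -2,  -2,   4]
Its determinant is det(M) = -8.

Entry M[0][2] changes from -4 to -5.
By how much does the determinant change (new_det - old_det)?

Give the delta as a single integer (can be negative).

Answer: 4

Derivation:
Cofactor C_02 = -4
Entry delta = -5 - -4 = -1
Det delta = entry_delta * cofactor = -1 * -4 = 4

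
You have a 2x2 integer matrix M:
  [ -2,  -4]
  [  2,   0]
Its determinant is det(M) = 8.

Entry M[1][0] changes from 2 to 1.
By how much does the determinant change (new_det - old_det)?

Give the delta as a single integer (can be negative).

Cofactor C_10 = 4
Entry delta = 1 - 2 = -1
Det delta = entry_delta * cofactor = -1 * 4 = -4

Answer: -4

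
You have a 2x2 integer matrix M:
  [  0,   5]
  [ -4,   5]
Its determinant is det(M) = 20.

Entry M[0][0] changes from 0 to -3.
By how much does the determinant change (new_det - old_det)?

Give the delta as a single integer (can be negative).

Cofactor C_00 = 5
Entry delta = -3 - 0 = -3
Det delta = entry_delta * cofactor = -3 * 5 = -15

Answer: -15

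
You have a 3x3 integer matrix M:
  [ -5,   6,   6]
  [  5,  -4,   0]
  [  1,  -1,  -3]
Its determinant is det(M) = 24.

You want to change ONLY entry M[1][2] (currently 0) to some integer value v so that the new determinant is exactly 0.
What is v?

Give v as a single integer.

det is linear in entry M[1][2]: det = old_det + (v - 0) * C_12
Cofactor C_12 = 1
Want det = 0: 24 + (v - 0) * 1 = 0
  (v - 0) = -24 / 1 = -24
  v = 0 + (-24) = -24

Answer: -24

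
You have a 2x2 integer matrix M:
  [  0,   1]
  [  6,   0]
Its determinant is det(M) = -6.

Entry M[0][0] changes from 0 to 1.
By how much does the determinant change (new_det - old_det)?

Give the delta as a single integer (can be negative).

Cofactor C_00 = 0
Entry delta = 1 - 0 = 1
Det delta = entry_delta * cofactor = 1 * 0 = 0

Answer: 0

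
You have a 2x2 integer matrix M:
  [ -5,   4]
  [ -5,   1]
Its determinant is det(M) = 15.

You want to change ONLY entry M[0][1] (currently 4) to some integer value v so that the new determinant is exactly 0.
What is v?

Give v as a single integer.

Answer: 1

Derivation:
det is linear in entry M[0][1]: det = old_det + (v - 4) * C_01
Cofactor C_01 = 5
Want det = 0: 15 + (v - 4) * 5 = 0
  (v - 4) = -15 / 5 = -3
  v = 4 + (-3) = 1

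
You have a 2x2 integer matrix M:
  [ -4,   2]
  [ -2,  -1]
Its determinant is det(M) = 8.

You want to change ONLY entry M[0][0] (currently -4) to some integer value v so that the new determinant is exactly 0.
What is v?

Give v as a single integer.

det is linear in entry M[0][0]: det = old_det + (v - -4) * C_00
Cofactor C_00 = -1
Want det = 0: 8 + (v - -4) * -1 = 0
  (v - -4) = -8 / -1 = 8
  v = -4 + (8) = 4

Answer: 4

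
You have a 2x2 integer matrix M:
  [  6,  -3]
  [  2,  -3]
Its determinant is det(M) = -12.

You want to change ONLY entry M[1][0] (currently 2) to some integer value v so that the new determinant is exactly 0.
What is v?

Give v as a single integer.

Answer: 6

Derivation:
det is linear in entry M[1][0]: det = old_det + (v - 2) * C_10
Cofactor C_10 = 3
Want det = 0: -12 + (v - 2) * 3 = 0
  (v - 2) = 12 / 3 = 4
  v = 2 + (4) = 6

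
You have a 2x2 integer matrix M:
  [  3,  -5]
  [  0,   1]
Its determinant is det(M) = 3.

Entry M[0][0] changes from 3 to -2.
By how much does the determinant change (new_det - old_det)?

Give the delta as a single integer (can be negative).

Answer: -5

Derivation:
Cofactor C_00 = 1
Entry delta = -2 - 3 = -5
Det delta = entry_delta * cofactor = -5 * 1 = -5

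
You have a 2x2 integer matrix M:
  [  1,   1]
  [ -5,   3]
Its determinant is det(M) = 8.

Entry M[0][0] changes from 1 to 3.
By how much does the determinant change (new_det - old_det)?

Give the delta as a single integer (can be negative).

Answer: 6

Derivation:
Cofactor C_00 = 3
Entry delta = 3 - 1 = 2
Det delta = entry_delta * cofactor = 2 * 3 = 6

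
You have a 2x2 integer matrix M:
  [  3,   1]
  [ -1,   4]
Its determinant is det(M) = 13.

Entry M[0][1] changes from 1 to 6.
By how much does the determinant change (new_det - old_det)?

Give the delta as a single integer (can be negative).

Cofactor C_01 = 1
Entry delta = 6 - 1 = 5
Det delta = entry_delta * cofactor = 5 * 1 = 5

Answer: 5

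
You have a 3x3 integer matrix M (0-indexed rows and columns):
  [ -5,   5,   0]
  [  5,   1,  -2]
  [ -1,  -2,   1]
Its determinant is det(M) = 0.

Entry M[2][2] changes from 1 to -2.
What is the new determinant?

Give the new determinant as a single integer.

Answer: 90

Derivation:
det is linear in row 2: changing M[2][2] by delta changes det by delta * cofactor(2,2).
Cofactor C_22 = (-1)^(2+2) * minor(2,2) = -30
Entry delta = -2 - 1 = -3
Det delta = -3 * -30 = 90
New det = 0 + 90 = 90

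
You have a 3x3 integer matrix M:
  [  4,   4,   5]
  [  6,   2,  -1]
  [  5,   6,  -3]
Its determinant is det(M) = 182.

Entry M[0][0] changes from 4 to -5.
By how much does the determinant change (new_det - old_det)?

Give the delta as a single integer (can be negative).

Cofactor C_00 = 0
Entry delta = -5 - 4 = -9
Det delta = entry_delta * cofactor = -9 * 0 = 0

Answer: 0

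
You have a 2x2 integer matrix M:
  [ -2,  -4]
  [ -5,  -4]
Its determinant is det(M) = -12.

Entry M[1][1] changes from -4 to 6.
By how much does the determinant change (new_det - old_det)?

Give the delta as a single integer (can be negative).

Cofactor C_11 = -2
Entry delta = 6 - -4 = 10
Det delta = entry_delta * cofactor = 10 * -2 = -20

Answer: -20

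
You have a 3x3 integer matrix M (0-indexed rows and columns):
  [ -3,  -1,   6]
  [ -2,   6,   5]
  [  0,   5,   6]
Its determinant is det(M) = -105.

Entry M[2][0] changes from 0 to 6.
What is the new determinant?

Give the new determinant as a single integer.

det is linear in row 2: changing M[2][0] by delta changes det by delta * cofactor(2,0).
Cofactor C_20 = (-1)^(2+0) * minor(2,0) = -41
Entry delta = 6 - 0 = 6
Det delta = 6 * -41 = -246
New det = -105 + -246 = -351

Answer: -351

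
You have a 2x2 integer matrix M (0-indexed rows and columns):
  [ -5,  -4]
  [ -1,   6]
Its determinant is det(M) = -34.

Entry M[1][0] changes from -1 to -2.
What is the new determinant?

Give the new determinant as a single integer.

det is linear in row 1: changing M[1][0] by delta changes det by delta * cofactor(1,0).
Cofactor C_10 = (-1)^(1+0) * minor(1,0) = 4
Entry delta = -2 - -1 = -1
Det delta = -1 * 4 = -4
New det = -34 + -4 = -38

Answer: -38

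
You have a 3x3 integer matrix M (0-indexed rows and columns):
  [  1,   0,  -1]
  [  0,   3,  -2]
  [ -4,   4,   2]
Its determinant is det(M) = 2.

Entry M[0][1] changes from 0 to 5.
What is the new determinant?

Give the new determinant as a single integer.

Answer: 42

Derivation:
det is linear in row 0: changing M[0][1] by delta changes det by delta * cofactor(0,1).
Cofactor C_01 = (-1)^(0+1) * minor(0,1) = 8
Entry delta = 5 - 0 = 5
Det delta = 5 * 8 = 40
New det = 2 + 40 = 42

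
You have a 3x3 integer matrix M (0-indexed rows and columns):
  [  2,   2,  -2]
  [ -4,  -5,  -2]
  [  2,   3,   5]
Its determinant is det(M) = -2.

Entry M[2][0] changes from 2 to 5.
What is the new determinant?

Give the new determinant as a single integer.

det is linear in row 2: changing M[2][0] by delta changes det by delta * cofactor(2,0).
Cofactor C_20 = (-1)^(2+0) * minor(2,0) = -14
Entry delta = 5 - 2 = 3
Det delta = 3 * -14 = -42
New det = -2 + -42 = -44

Answer: -44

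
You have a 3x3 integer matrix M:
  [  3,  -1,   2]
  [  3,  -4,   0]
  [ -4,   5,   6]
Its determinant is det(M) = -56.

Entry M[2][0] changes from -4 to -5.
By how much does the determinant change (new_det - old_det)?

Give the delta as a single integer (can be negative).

Cofactor C_20 = 8
Entry delta = -5 - -4 = -1
Det delta = entry_delta * cofactor = -1 * 8 = -8

Answer: -8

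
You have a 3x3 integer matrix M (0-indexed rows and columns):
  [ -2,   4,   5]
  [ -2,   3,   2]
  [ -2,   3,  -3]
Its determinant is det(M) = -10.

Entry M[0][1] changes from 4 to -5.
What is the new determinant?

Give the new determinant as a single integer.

Answer: 80

Derivation:
det is linear in row 0: changing M[0][1] by delta changes det by delta * cofactor(0,1).
Cofactor C_01 = (-1)^(0+1) * minor(0,1) = -10
Entry delta = -5 - 4 = -9
Det delta = -9 * -10 = 90
New det = -10 + 90 = 80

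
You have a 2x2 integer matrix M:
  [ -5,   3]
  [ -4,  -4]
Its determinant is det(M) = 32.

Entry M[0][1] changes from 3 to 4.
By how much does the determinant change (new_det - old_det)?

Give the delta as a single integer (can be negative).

Answer: 4

Derivation:
Cofactor C_01 = 4
Entry delta = 4 - 3 = 1
Det delta = entry_delta * cofactor = 1 * 4 = 4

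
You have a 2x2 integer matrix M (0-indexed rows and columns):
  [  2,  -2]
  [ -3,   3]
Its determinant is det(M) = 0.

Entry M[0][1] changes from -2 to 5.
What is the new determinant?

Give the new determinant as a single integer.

det is linear in row 0: changing M[0][1] by delta changes det by delta * cofactor(0,1).
Cofactor C_01 = (-1)^(0+1) * minor(0,1) = 3
Entry delta = 5 - -2 = 7
Det delta = 7 * 3 = 21
New det = 0 + 21 = 21

Answer: 21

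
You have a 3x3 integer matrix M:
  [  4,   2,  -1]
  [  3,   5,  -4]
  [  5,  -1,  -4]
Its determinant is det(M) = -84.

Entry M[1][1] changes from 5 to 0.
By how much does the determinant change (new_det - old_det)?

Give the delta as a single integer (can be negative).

Answer: 55

Derivation:
Cofactor C_11 = -11
Entry delta = 0 - 5 = -5
Det delta = entry_delta * cofactor = -5 * -11 = 55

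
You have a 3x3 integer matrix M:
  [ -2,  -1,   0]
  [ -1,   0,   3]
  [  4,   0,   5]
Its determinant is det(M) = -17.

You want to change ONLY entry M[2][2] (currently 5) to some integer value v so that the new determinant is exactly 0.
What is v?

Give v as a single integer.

Answer: -12

Derivation:
det is linear in entry M[2][2]: det = old_det + (v - 5) * C_22
Cofactor C_22 = -1
Want det = 0: -17 + (v - 5) * -1 = 0
  (v - 5) = 17 / -1 = -17
  v = 5 + (-17) = -12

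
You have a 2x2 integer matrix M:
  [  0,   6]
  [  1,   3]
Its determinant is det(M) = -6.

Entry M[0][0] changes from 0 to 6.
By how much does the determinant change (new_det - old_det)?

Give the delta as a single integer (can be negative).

Cofactor C_00 = 3
Entry delta = 6 - 0 = 6
Det delta = entry_delta * cofactor = 6 * 3 = 18

Answer: 18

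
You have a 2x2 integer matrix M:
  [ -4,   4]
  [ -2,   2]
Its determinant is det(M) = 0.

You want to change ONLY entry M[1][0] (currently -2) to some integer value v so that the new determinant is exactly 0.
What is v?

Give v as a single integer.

det is linear in entry M[1][0]: det = old_det + (v - -2) * C_10
Cofactor C_10 = -4
Want det = 0: 0 + (v - -2) * -4 = 0
  (v - -2) = 0 / -4 = 0
  v = -2 + (0) = -2

Answer: -2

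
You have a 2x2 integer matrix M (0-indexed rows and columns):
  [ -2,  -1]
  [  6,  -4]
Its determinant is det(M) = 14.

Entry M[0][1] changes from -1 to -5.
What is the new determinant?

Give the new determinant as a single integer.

det is linear in row 0: changing M[0][1] by delta changes det by delta * cofactor(0,1).
Cofactor C_01 = (-1)^(0+1) * minor(0,1) = -6
Entry delta = -5 - -1 = -4
Det delta = -4 * -6 = 24
New det = 14 + 24 = 38

Answer: 38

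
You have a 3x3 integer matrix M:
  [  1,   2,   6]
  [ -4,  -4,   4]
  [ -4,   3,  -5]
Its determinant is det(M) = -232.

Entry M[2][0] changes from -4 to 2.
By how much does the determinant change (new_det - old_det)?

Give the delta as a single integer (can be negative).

Answer: 192

Derivation:
Cofactor C_20 = 32
Entry delta = 2 - -4 = 6
Det delta = entry_delta * cofactor = 6 * 32 = 192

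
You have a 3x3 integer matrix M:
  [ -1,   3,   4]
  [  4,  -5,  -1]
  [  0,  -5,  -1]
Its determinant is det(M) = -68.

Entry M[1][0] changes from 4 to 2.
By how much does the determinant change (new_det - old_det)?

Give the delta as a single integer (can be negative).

Answer: 34

Derivation:
Cofactor C_10 = -17
Entry delta = 2 - 4 = -2
Det delta = entry_delta * cofactor = -2 * -17 = 34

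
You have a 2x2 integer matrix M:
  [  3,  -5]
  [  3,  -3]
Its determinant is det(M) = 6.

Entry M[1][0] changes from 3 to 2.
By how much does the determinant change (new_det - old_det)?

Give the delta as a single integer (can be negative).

Answer: -5

Derivation:
Cofactor C_10 = 5
Entry delta = 2 - 3 = -1
Det delta = entry_delta * cofactor = -1 * 5 = -5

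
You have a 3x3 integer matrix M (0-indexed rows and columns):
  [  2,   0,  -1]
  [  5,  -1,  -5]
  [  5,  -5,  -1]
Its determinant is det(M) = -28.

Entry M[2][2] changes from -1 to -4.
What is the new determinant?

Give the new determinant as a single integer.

Answer: -22

Derivation:
det is linear in row 2: changing M[2][2] by delta changes det by delta * cofactor(2,2).
Cofactor C_22 = (-1)^(2+2) * minor(2,2) = -2
Entry delta = -4 - -1 = -3
Det delta = -3 * -2 = 6
New det = -28 + 6 = -22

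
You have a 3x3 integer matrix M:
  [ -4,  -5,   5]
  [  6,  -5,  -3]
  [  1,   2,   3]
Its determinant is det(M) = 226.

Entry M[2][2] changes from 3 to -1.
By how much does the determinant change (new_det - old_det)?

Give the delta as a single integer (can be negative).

Cofactor C_22 = 50
Entry delta = -1 - 3 = -4
Det delta = entry_delta * cofactor = -4 * 50 = -200

Answer: -200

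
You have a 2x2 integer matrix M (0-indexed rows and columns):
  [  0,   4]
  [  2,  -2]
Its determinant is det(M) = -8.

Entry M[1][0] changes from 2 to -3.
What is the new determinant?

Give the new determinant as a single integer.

det is linear in row 1: changing M[1][0] by delta changes det by delta * cofactor(1,0).
Cofactor C_10 = (-1)^(1+0) * minor(1,0) = -4
Entry delta = -3 - 2 = -5
Det delta = -5 * -4 = 20
New det = -8 + 20 = 12

Answer: 12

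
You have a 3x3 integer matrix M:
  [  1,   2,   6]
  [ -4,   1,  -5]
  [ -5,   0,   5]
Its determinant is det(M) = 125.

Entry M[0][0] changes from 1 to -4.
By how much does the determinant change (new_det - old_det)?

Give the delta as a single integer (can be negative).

Answer: -25

Derivation:
Cofactor C_00 = 5
Entry delta = -4 - 1 = -5
Det delta = entry_delta * cofactor = -5 * 5 = -25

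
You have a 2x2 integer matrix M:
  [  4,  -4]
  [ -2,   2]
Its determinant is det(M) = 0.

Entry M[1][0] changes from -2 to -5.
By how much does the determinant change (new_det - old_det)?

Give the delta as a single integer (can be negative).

Cofactor C_10 = 4
Entry delta = -5 - -2 = -3
Det delta = entry_delta * cofactor = -3 * 4 = -12

Answer: -12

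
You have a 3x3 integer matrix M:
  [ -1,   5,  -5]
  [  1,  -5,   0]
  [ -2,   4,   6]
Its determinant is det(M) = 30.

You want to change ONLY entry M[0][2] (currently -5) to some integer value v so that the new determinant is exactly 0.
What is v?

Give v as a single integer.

det is linear in entry M[0][2]: det = old_det + (v - -5) * C_02
Cofactor C_02 = -6
Want det = 0: 30 + (v - -5) * -6 = 0
  (v - -5) = -30 / -6 = 5
  v = -5 + (5) = 0

Answer: 0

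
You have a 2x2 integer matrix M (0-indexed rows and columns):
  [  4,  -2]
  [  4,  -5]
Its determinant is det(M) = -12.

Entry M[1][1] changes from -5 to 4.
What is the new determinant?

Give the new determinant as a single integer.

det is linear in row 1: changing M[1][1] by delta changes det by delta * cofactor(1,1).
Cofactor C_11 = (-1)^(1+1) * minor(1,1) = 4
Entry delta = 4 - -5 = 9
Det delta = 9 * 4 = 36
New det = -12 + 36 = 24

Answer: 24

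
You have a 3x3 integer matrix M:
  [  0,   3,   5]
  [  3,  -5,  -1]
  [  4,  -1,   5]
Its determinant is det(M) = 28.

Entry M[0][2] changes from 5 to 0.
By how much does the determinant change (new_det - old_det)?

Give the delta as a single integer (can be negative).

Answer: -85

Derivation:
Cofactor C_02 = 17
Entry delta = 0 - 5 = -5
Det delta = entry_delta * cofactor = -5 * 17 = -85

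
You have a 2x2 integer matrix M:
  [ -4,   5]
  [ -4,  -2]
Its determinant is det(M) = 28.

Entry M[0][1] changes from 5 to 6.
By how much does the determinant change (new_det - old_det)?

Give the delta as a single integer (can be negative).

Cofactor C_01 = 4
Entry delta = 6 - 5 = 1
Det delta = entry_delta * cofactor = 1 * 4 = 4

Answer: 4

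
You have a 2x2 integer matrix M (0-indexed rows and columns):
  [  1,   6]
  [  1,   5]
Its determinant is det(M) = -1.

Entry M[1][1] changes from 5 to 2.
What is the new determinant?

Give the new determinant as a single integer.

Answer: -4

Derivation:
det is linear in row 1: changing M[1][1] by delta changes det by delta * cofactor(1,1).
Cofactor C_11 = (-1)^(1+1) * minor(1,1) = 1
Entry delta = 2 - 5 = -3
Det delta = -3 * 1 = -3
New det = -1 + -3 = -4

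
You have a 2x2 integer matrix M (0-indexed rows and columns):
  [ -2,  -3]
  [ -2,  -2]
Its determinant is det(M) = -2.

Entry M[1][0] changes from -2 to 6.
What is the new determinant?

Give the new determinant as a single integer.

det is linear in row 1: changing M[1][0] by delta changes det by delta * cofactor(1,0).
Cofactor C_10 = (-1)^(1+0) * minor(1,0) = 3
Entry delta = 6 - -2 = 8
Det delta = 8 * 3 = 24
New det = -2 + 24 = 22

Answer: 22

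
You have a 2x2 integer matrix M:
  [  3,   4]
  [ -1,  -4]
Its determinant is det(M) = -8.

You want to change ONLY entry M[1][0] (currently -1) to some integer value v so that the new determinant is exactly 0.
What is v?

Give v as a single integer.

det is linear in entry M[1][0]: det = old_det + (v - -1) * C_10
Cofactor C_10 = -4
Want det = 0: -8 + (v - -1) * -4 = 0
  (v - -1) = 8 / -4 = -2
  v = -1 + (-2) = -3

Answer: -3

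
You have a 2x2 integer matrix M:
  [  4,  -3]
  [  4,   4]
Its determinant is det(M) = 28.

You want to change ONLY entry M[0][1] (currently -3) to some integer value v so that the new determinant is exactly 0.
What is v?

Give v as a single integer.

Answer: 4

Derivation:
det is linear in entry M[0][1]: det = old_det + (v - -3) * C_01
Cofactor C_01 = -4
Want det = 0: 28 + (v - -3) * -4 = 0
  (v - -3) = -28 / -4 = 7
  v = -3 + (7) = 4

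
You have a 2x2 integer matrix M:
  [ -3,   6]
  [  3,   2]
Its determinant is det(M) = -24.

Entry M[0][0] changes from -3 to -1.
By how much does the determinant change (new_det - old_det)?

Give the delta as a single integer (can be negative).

Answer: 4

Derivation:
Cofactor C_00 = 2
Entry delta = -1 - -3 = 2
Det delta = entry_delta * cofactor = 2 * 2 = 4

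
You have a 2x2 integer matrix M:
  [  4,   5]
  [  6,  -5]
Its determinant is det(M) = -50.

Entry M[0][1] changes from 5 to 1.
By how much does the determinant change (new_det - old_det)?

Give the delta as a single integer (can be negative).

Answer: 24

Derivation:
Cofactor C_01 = -6
Entry delta = 1 - 5 = -4
Det delta = entry_delta * cofactor = -4 * -6 = 24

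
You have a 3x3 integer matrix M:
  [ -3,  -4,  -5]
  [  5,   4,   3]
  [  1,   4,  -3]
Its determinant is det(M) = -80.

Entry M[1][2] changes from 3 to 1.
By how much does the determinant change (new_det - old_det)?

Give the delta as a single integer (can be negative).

Cofactor C_12 = 8
Entry delta = 1 - 3 = -2
Det delta = entry_delta * cofactor = -2 * 8 = -16

Answer: -16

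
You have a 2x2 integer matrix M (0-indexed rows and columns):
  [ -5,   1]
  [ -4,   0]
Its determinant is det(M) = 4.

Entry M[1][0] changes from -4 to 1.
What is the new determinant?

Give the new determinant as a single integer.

det is linear in row 1: changing M[1][0] by delta changes det by delta * cofactor(1,0).
Cofactor C_10 = (-1)^(1+0) * minor(1,0) = -1
Entry delta = 1 - -4 = 5
Det delta = 5 * -1 = -5
New det = 4 + -5 = -1

Answer: -1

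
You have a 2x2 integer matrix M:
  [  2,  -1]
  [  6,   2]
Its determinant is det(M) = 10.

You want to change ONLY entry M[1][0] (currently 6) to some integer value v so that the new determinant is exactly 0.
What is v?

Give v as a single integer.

Answer: -4

Derivation:
det is linear in entry M[1][0]: det = old_det + (v - 6) * C_10
Cofactor C_10 = 1
Want det = 0: 10 + (v - 6) * 1 = 0
  (v - 6) = -10 / 1 = -10
  v = 6 + (-10) = -4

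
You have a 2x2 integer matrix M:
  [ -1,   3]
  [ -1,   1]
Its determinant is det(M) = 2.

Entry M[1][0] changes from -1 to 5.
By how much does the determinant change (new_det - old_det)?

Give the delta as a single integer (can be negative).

Answer: -18

Derivation:
Cofactor C_10 = -3
Entry delta = 5 - -1 = 6
Det delta = entry_delta * cofactor = 6 * -3 = -18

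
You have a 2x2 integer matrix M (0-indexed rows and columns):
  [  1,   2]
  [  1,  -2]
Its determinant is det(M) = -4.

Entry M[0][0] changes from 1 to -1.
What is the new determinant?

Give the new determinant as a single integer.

Answer: 0

Derivation:
det is linear in row 0: changing M[0][0] by delta changes det by delta * cofactor(0,0).
Cofactor C_00 = (-1)^(0+0) * minor(0,0) = -2
Entry delta = -1 - 1 = -2
Det delta = -2 * -2 = 4
New det = -4 + 4 = 0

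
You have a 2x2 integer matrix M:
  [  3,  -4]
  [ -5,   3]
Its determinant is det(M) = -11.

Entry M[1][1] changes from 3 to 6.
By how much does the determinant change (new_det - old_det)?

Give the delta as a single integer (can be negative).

Answer: 9

Derivation:
Cofactor C_11 = 3
Entry delta = 6 - 3 = 3
Det delta = entry_delta * cofactor = 3 * 3 = 9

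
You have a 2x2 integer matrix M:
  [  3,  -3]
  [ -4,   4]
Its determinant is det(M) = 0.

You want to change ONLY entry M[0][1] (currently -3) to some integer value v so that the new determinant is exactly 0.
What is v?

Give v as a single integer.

det is linear in entry M[0][1]: det = old_det + (v - -3) * C_01
Cofactor C_01 = 4
Want det = 0: 0 + (v - -3) * 4 = 0
  (v - -3) = 0 / 4 = 0
  v = -3 + (0) = -3

Answer: -3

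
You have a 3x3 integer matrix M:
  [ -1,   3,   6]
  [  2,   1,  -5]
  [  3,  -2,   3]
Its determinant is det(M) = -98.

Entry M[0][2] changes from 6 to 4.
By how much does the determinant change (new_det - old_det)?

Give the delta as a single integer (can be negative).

Cofactor C_02 = -7
Entry delta = 4 - 6 = -2
Det delta = entry_delta * cofactor = -2 * -7 = 14

Answer: 14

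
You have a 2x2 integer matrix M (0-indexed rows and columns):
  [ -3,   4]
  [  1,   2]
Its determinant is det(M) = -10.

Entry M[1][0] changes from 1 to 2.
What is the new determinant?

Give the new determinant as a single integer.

det is linear in row 1: changing M[1][0] by delta changes det by delta * cofactor(1,0).
Cofactor C_10 = (-1)^(1+0) * minor(1,0) = -4
Entry delta = 2 - 1 = 1
Det delta = 1 * -4 = -4
New det = -10 + -4 = -14

Answer: -14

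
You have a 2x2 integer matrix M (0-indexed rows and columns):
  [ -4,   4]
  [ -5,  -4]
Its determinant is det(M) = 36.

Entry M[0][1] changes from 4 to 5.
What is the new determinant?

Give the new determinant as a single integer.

det is linear in row 0: changing M[0][1] by delta changes det by delta * cofactor(0,1).
Cofactor C_01 = (-1)^(0+1) * minor(0,1) = 5
Entry delta = 5 - 4 = 1
Det delta = 1 * 5 = 5
New det = 36 + 5 = 41

Answer: 41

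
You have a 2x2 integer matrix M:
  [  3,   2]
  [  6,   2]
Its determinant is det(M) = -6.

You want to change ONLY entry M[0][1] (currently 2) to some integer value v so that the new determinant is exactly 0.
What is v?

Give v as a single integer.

Answer: 1

Derivation:
det is linear in entry M[0][1]: det = old_det + (v - 2) * C_01
Cofactor C_01 = -6
Want det = 0: -6 + (v - 2) * -6 = 0
  (v - 2) = 6 / -6 = -1
  v = 2 + (-1) = 1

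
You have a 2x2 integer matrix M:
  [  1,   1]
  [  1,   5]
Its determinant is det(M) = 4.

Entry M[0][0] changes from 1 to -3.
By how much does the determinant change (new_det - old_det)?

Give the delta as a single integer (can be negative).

Answer: -20

Derivation:
Cofactor C_00 = 5
Entry delta = -3 - 1 = -4
Det delta = entry_delta * cofactor = -4 * 5 = -20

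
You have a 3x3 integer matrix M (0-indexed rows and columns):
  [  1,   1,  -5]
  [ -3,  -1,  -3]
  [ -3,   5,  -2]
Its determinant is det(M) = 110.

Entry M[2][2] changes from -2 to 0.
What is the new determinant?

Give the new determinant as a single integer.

det is linear in row 2: changing M[2][2] by delta changes det by delta * cofactor(2,2).
Cofactor C_22 = (-1)^(2+2) * minor(2,2) = 2
Entry delta = 0 - -2 = 2
Det delta = 2 * 2 = 4
New det = 110 + 4 = 114

Answer: 114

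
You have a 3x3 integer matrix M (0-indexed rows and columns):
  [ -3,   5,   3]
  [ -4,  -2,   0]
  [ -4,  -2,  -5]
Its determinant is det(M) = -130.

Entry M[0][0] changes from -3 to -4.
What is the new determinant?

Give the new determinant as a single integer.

Answer: -140

Derivation:
det is linear in row 0: changing M[0][0] by delta changes det by delta * cofactor(0,0).
Cofactor C_00 = (-1)^(0+0) * minor(0,0) = 10
Entry delta = -4 - -3 = -1
Det delta = -1 * 10 = -10
New det = -130 + -10 = -140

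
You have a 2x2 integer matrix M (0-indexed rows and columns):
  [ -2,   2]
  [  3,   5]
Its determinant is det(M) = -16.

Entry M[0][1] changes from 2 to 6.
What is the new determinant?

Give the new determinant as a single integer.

Answer: -28

Derivation:
det is linear in row 0: changing M[0][1] by delta changes det by delta * cofactor(0,1).
Cofactor C_01 = (-1)^(0+1) * minor(0,1) = -3
Entry delta = 6 - 2 = 4
Det delta = 4 * -3 = -12
New det = -16 + -12 = -28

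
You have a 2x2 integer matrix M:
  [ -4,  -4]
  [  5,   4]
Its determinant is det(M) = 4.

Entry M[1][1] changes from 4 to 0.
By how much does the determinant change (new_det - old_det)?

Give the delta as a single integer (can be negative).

Cofactor C_11 = -4
Entry delta = 0 - 4 = -4
Det delta = entry_delta * cofactor = -4 * -4 = 16

Answer: 16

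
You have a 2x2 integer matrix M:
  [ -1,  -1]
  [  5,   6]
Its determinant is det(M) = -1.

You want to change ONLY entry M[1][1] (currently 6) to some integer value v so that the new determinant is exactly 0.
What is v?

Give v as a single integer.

det is linear in entry M[1][1]: det = old_det + (v - 6) * C_11
Cofactor C_11 = -1
Want det = 0: -1 + (v - 6) * -1 = 0
  (v - 6) = 1 / -1 = -1
  v = 6 + (-1) = 5

Answer: 5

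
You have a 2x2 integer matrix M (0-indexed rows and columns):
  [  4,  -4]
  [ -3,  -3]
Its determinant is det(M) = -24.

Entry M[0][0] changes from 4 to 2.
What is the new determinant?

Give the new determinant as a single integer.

Answer: -18

Derivation:
det is linear in row 0: changing M[0][0] by delta changes det by delta * cofactor(0,0).
Cofactor C_00 = (-1)^(0+0) * minor(0,0) = -3
Entry delta = 2 - 4 = -2
Det delta = -2 * -3 = 6
New det = -24 + 6 = -18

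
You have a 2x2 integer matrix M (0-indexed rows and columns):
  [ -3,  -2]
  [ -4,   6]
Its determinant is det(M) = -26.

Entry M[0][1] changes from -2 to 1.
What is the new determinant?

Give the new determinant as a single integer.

det is linear in row 0: changing M[0][1] by delta changes det by delta * cofactor(0,1).
Cofactor C_01 = (-1)^(0+1) * minor(0,1) = 4
Entry delta = 1 - -2 = 3
Det delta = 3 * 4 = 12
New det = -26 + 12 = -14

Answer: -14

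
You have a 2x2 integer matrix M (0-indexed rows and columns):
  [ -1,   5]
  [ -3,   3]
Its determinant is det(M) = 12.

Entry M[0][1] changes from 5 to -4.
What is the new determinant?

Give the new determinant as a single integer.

Answer: -15

Derivation:
det is linear in row 0: changing M[0][1] by delta changes det by delta * cofactor(0,1).
Cofactor C_01 = (-1)^(0+1) * minor(0,1) = 3
Entry delta = -4 - 5 = -9
Det delta = -9 * 3 = -27
New det = 12 + -27 = -15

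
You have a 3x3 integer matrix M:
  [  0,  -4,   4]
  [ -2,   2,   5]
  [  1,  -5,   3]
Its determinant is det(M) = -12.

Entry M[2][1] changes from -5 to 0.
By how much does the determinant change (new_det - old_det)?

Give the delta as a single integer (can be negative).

Answer: -40

Derivation:
Cofactor C_21 = -8
Entry delta = 0 - -5 = 5
Det delta = entry_delta * cofactor = 5 * -8 = -40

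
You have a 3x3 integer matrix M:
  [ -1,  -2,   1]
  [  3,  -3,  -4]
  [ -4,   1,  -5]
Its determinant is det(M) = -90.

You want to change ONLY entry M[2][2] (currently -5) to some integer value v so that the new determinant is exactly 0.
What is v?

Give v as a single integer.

Answer: 5

Derivation:
det is linear in entry M[2][2]: det = old_det + (v - -5) * C_22
Cofactor C_22 = 9
Want det = 0: -90 + (v - -5) * 9 = 0
  (v - -5) = 90 / 9 = 10
  v = -5 + (10) = 5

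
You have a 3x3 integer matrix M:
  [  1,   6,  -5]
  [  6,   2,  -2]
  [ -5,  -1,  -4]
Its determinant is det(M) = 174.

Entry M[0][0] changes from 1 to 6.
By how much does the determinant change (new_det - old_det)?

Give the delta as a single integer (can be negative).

Answer: -50

Derivation:
Cofactor C_00 = -10
Entry delta = 6 - 1 = 5
Det delta = entry_delta * cofactor = 5 * -10 = -50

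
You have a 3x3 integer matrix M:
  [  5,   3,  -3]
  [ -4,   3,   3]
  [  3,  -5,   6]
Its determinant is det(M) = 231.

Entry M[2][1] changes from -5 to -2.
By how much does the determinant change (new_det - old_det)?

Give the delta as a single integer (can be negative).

Cofactor C_21 = -3
Entry delta = -2 - -5 = 3
Det delta = entry_delta * cofactor = 3 * -3 = -9

Answer: -9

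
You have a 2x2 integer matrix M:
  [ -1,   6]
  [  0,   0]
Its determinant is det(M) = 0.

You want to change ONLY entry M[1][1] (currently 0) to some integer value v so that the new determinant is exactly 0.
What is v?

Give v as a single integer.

det is linear in entry M[1][1]: det = old_det + (v - 0) * C_11
Cofactor C_11 = -1
Want det = 0: 0 + (v - 0) * -1 = 0
  (v - 0) = 0 / -1 = 0
  v = 0 + (0) = 0

Answer: 0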